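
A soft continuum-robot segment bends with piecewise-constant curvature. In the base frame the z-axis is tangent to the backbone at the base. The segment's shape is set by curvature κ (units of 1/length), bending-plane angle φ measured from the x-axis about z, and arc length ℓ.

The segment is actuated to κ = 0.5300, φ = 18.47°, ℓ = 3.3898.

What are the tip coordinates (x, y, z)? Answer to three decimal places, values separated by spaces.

2.190 0.732 1.839

θ = κ·ℓ = 0.5300 × 3.3898 = 1.79659 rad
ρ = (1 − cos θ)/κ = (1 − -0.22388)/0.5300 = 2.30921
z = sin θ / κ = 0.97462/0.5300 = 1.83890
x = ρ cos φ = 2.30921 × cos(18.47°) = 2.19027
y = ρ sin φ = 2.30921 × sin(18.47°) = 0.73158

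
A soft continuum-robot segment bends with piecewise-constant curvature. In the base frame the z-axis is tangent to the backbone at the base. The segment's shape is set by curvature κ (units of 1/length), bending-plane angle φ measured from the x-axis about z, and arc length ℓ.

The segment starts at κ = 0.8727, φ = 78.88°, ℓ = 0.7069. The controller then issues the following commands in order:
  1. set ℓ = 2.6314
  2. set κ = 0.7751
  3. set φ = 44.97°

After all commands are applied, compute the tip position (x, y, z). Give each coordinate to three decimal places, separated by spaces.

initial: κ=0.8727, φ=78.88°, ℓ=0.7069
cmd 1: set ℓ=2.6314 → (κ,φ,ℓ)=(0.8727,78.88°,2.6314) → tip=(0.3677,1.8705,0.8572)
cmd 2: set κ=0.7751 → (κ,φ,ℓ)=(0.7751,78.88°,2.6314) → tip=(0.3612,1.8379,1.1510)
cmd 3: set φ=44.97° → (κ,φ,ℓ)=(0.7751,44.97°,2.6314) → tip=(1.3252,1.3238,1.1510)

1.325 1.324 1.151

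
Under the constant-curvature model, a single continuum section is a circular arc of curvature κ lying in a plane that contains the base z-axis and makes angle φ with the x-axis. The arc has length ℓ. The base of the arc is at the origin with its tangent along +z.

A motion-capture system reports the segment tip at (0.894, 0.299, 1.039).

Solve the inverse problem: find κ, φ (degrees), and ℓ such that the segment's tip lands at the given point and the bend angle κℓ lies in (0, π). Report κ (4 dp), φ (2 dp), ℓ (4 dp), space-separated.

0.9579 18.49 1.5384

ρ = √(x²+y²) = √(0.894² + 0.299²) = 0.94268
φ = atan2(y, x) mod 360° = atan2(0.299, 0.894) = 18.4926°
|p|² = ρ² + z² = 0.94268² + 1.039² = 1.96816
κ = 2ρ / |p|² = 2×0.94268 / 1.96816 = 0.95793
θ = 2·atan2(ρ, z) = 2·atan2(0.94268, 1.039) = 1.47366 rad
ℓ = θ/κ = 1.47366/0.95793 = 1.53838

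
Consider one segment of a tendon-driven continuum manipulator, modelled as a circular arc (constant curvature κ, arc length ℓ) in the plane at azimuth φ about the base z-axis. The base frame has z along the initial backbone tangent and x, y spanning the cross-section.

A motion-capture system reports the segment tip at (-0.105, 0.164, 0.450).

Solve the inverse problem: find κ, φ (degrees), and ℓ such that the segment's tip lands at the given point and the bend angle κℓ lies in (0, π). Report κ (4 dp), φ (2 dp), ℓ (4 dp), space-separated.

1.6199 122.63 0.5042

ρ = √(x²+y²) = √(-0.105² + 0.164²) = 0.19473
φ = atan2(y, x) mod 360° = atan2(0.164, -0.105) = 122.6292°
|p|² = ρ² + z² = 0.19473² + 0.450² = 0.24042
κ = 2ρ / |p|² = 2×0.19473 / 0.24042 = 1.61993
θ = 2·atan2(ρ, z) = 2·atan2(0.19473, 0.450) = 0.81682 rad
ℓ = θ/κ = 0.81682/1.61993 = 0.50423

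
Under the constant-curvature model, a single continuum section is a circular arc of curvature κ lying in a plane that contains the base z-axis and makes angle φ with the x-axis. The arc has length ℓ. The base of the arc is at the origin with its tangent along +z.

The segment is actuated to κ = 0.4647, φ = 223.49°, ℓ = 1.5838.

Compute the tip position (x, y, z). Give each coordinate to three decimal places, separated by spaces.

-0.404 -0.383 1.445

θ = κ·ℓ = 0.4647 × 1.5838 = 0.73599 rad
ρ = (1 − cos θ)/κ = (1 − 0.74117)/0.4647 = 0.55699
z = sin θ / κ = 0.67132/0.4647 = 1.44464
x = ρ cos φ = 0.55699 × cos(223.49°) = -0.40410
y = ρ sin φ = 0.55699 × sin(223.49°) = -0.38334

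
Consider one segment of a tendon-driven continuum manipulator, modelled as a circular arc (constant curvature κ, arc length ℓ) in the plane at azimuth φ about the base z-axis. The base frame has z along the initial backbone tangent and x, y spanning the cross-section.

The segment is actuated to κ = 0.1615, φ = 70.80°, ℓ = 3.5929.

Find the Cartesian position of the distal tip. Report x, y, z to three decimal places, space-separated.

θ = κ·ℓ = 0.1615 × 3.5929 = 0.58025 rad
ρ = (1 − cos θ)/κ = (1 − 0.83632)/0.1615 = 1.01348
z = sin θ / κ = 0.54824/0.1615 = 3.39465
x = ρ cos φ = 1.01348 × cos(70.80°) = 0.33330
y = ρ sin φ = 1.01348 × sin(70.80°) = 0.95710

0.333 0.957 3.395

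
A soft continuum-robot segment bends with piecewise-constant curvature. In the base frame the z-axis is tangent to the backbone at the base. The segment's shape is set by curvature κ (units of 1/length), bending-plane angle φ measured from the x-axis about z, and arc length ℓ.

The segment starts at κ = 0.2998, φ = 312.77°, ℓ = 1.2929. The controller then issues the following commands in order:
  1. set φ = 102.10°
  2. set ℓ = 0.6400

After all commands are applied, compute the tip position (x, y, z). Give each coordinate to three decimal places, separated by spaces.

initial: κ=0.2998, φ=312.77°, ℓ=1.2929
cmd 1: set φ=102.10° → (κ,φ,ℓ)=(0.2998,102.10°,1.2929) → tip=(-0.0519,0.2420,1.2608)
cmd 2: set ℓ=0.6400 → (κ,φ,ℓ)=(0.2998,102.10°,0.6400) → tip=(-0.0128,0.0599,0.6361)

-0.013 0.060 0.636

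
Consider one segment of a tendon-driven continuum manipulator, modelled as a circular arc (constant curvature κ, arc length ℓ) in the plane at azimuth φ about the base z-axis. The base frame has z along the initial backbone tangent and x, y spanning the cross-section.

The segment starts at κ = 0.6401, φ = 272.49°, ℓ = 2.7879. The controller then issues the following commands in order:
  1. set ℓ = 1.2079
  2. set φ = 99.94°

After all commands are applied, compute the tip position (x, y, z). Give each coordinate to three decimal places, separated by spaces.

-0.077 0.437 1.091

initial: κ=0.6401, φ=272.49°, ℓ=2.7879
cmd 1: set ℓ=1.2079 → (κ,φ,ℓ)=(0.6401,272.49°,1.2079) → tip=(0.0193,-0.4437,1.0911)
cmd 2: set φ=99.94° → (κ,φ,ℓ)=(0.6401,99.94°,1.2079) → tip=(-0.0767,0.4375,1.0911)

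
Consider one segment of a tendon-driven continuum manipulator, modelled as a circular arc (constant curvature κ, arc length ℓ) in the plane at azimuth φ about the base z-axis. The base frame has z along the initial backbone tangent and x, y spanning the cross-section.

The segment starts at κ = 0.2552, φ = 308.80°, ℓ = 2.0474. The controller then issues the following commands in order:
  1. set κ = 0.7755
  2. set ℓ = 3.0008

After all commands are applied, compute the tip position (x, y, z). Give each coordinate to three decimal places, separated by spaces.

initial: κ=0.2552, φ=308.80°, ℓ=2.0474
cmd 1: set κ=0.7755 → (κ,φ,ℓ)=(0.7755,308.80°,2.0474) → tip=(0.8217,-1.0220,1.2893)
cmd 2: set ℓ=3.0008 → (κ,φ,ℓ)=(0.7755,308.80°,3.0008) → tip=(1.3625,-1.6946,0.9379)

1.362 -1.695 0.938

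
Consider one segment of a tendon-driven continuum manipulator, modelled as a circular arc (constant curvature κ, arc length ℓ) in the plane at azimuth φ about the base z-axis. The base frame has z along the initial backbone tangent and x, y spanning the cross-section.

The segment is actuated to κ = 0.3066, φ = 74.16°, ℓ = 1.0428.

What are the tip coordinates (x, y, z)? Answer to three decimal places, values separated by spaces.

0.045 0.159 1.025

θ = κ·ℓ = 0.3066 × 1.0428 = 0.31972 rad
ρ = (1 − cos θ)/κ = (1 − 0.94932)/0.3066 = 0.16529
z = sin θ / κ = 0.31430/0.3066 = 1.02512
x = ρ cos φ = 0.16529 × cos(74.16°) = 0.04512
y = ρ sin φ = 0.16529 × sin(74.16°) = 0.15901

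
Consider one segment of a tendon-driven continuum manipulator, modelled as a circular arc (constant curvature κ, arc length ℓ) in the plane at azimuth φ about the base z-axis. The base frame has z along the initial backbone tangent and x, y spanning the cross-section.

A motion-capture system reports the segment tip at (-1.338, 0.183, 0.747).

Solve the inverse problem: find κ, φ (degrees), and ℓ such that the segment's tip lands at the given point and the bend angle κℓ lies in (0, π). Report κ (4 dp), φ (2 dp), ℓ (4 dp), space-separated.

1.1340 172.21 1.8792

ρ = √(x²+y²) = √(-1.338² + 0.183²) = 1.35046
φ = atan2(y, x) mod 360° = atan2(0.183, -1.338) = 172.2119°
|p|² = ρ² + z² = 1.35046² + 0.747² = 2.38174
κ = 2ρ / |p|² = 2×1.35046 / 2.38174 = 1.13401
θ = 2·atan2(ρ, z) = 2·atan2(1.35046, 0.747) = 2.13108 rad
ℓ = θ/κ = 2.13108/1.13401 = 1.87925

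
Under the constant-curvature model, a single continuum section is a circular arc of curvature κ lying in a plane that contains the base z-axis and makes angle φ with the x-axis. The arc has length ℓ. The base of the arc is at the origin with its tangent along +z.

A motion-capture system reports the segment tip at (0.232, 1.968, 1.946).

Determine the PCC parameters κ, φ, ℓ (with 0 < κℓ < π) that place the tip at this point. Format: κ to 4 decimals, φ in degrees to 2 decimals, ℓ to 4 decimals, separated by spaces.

0.5138 83.28 3.0926

ρ = √(x²+y²) = √(0.232² + 1.968²) = 1.98163
φ = atan2(y, x) mod 360° = atan2(1.968, 0.232) = 83.2767°
|p|² = ρ² + z² = 1.98163² + 1.946² = 7.71376
κ = 2ρ / |p|² = 2×1.98163 / 7.71376 = 0.51379
θ = 2·atan2(ρ, z) = 2·atan2(1.98163, 1.946) = 1.58894 rad
ℓ = θ/κ = 1.58894/0.51379 = 3.09258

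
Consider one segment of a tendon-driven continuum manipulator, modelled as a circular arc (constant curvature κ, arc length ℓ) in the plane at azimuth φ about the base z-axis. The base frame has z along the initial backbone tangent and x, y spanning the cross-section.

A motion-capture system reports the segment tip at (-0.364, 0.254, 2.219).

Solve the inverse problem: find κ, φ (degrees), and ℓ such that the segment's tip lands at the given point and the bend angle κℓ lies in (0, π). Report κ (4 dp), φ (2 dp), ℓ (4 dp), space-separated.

0.1734 145.09 2.2777

ρ = √(x²+y²) = √(-0.364² + 0.254²) = 0.44386
φ = atan2(y, x) mod 360° = atan2(0.254, -0.364) = 145.0926°
|p|² = ρ² + z² = 0.44386² + 2.219² = 5.12097
κ = 2ρ / |p|² = 2×0.44386 / 5.12097 = 0.17335
θ = 2·atan2(ρ, z) = 2·atan2(0.44386, 2.219) = 0.39484 rad
ℓ = θ/κ = 0.39484/0.17335 = 2.27772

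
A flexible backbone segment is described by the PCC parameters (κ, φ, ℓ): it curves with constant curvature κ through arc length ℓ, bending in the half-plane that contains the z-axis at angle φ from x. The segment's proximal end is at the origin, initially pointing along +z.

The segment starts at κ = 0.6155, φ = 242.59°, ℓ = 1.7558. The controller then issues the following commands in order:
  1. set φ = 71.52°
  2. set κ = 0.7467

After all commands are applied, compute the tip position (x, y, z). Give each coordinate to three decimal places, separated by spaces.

0.315 0.944 1.294

initial: κ=0.6155, φ=242.59°, ℓ=1.7558
cmd 1: set φ=71.52° → (κ,φ,ℓ)=(0.6155,71.52°,1.7558) → tip=(0.2726,0.8156,1.4334)
cmd 2: set κ=0.7467 → (κ,φ,ℓ)=(0.7467,71.52°,1.7558) → tip=(0.3155,0.9440,1.2943)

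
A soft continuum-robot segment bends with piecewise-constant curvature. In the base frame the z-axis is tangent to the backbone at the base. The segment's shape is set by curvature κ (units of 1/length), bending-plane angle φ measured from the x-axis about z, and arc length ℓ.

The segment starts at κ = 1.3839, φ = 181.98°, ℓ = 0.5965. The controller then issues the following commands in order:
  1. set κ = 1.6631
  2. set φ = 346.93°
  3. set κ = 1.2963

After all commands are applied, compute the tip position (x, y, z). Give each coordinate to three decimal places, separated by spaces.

0.214 -0.050 0.539

initial: κ=1.3839, φ=181.98°, ℓ=0.5965
cmd 1: set κ=1.6631 → (κ,φ,ℓ)=(1.6631,181.98°,0.5965) → tip=(-0.2722,-0.0094,0.5034)
cmd 2: set φ=346.93° → (κ,φ,ℓ)=(1.6631,346.93°,0.5965) → tip=(0.2653,-0.0616,0.5034)
cmd 3: set κ=1.2963 → (κ,φ,ℓ)=(1.2963,346.93°,0.5965) → tip=(0.2137,-0.0496,0.5388)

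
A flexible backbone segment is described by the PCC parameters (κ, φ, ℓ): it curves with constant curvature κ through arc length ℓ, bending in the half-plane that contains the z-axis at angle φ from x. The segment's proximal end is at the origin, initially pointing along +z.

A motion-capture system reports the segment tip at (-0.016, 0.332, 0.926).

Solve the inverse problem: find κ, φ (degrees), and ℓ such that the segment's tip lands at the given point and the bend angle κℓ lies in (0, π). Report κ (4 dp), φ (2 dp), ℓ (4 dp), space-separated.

0.6868 92.76 1.0036

ρ = √(x²+y²) = √(-0.016² + 0.332²) = 0.33239
φ = atan2(y, x) mod 360° = atan2(0.332, -0.016) = 92.7591°
|p|² = ρ² + z² = 0.33239² + 0.926² = 0.96796
κ = 2ρ / |p|² = 2×0.33239 / 0.96796 = 0.68678
θ = 2·atan2(ρ, z) = 2·atan2(0.33239, 0.926) = 0.68925 rad
ℓ = θ/κ = 0.68925/0.68678 = 1.00360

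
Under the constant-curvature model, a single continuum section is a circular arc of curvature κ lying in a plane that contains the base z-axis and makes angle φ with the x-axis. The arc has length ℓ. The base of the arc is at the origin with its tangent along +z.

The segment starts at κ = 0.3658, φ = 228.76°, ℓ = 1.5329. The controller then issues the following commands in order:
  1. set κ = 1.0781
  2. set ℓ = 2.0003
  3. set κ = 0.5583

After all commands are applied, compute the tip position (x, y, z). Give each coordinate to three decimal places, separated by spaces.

-0.663 -0.756 1.610

initial: κ=0.3658, φ=228.76°, ℓ=1.5329
cmd 1: set κ=1.0781 → (κ,φ,ℓ)=(1.0781,228.76°,1.5329) → tip=(-0.6614,-0.7545,0.9245)
cmd 2: set ℓ=2.0003 → (κ,φ,ℓ)=(1.0781,228.76°,2.0003) → tip=(-0.9495,-1.0831,0.7729)
cmd 3: set κ=0.5583 → (κ,φ,ℓ)=(0.5583,228.76°,2.0003) → tip=(-0.6629,-0.7561,1.6097)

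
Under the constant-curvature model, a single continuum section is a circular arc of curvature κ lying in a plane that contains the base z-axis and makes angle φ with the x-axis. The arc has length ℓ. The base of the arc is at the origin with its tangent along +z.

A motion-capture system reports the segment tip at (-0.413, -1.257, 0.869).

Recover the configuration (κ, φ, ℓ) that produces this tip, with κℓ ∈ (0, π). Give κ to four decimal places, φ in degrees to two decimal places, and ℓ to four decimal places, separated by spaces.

ρ = √(x²+y²) = √(-0.413² + -1.257²) = 1.32311
φ = atan2(y, x) mod 360° = atan2(-1.257, -0.413) = 251.8115°
|p|² = ρ² + z² = 1.32311² + 0.869² = 2.50578
κ = 2ρ / |p|² = 2×1.32311 / 2.50578 = 1.05605
θ = 2·atan2(ρ, z) = 2·atan2(1.32311, 0.869) = 1.97933 rad
ℓ = θ/κ = 1.97933/1.05605 = 1.87428

1.0560 251.81 1.8743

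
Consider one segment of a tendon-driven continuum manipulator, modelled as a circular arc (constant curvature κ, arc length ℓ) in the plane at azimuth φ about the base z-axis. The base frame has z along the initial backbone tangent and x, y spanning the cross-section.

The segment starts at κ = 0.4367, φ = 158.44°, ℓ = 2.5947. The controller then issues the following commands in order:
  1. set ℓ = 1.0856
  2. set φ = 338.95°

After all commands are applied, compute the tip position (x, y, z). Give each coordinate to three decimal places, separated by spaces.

initial: κ=0.4367, φ=158.44°, ℓ=2.5947
cmd 1: set ℓ=1.0856 → (κ,φ,ℓ)=(0.4367,158.44°,1.0856) → tip=(-0.2349,0.0928,1.0454)
cmd 2: set φ=338.95° → (κ,φ,ℓ)=(0.4367,338.95°,1.0856) → tip=(0.2357,-0.0907,1.0454)

0.236 -0.091 1.045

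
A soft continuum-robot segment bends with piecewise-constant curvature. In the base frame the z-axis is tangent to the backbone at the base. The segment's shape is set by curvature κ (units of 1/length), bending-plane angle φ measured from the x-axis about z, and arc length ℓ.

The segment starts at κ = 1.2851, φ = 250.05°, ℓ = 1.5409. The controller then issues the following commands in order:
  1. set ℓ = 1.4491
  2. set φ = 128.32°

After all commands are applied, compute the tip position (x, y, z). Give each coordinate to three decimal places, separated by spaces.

initial: κ=1.2851, φ=250.05°, ℓ=1.5409
cmd 1: set ℓ=1.4491 → (κ,φ,ℓ)=(1.2851,250.05°,1.4491) → tip=(-0.3418,-0.9416,0.7453)
cmd 2: set φ=128.32° → (κ,φ,ℓ)=(1.2851,128.32°,1.4491) → tip=(-0.6211,0.7859,0.7453)

-0.621 0.786 0.745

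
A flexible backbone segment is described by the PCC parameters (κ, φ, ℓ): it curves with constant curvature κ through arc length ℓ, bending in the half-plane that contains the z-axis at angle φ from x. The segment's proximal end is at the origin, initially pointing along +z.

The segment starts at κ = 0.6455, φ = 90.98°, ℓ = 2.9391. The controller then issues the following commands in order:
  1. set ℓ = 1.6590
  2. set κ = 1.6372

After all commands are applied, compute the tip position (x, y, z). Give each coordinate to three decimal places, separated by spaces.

-0.020 1.167 0.252

initial: κ=0.6455, φ=90.98°, ℓ=2.9391
cmd 1: set ℓ=1.6590 → (κ,φ,ℓ)=(0.6455,90.98°,1.6590) → tip=(-0.0138,0.8065,1.3596)
cmd 2: set κ=1.6372 → (κ,φ,ℓ)=(1.6372,90.98°,1.6590) → tip=(-0.0200,1.1670,0.2521)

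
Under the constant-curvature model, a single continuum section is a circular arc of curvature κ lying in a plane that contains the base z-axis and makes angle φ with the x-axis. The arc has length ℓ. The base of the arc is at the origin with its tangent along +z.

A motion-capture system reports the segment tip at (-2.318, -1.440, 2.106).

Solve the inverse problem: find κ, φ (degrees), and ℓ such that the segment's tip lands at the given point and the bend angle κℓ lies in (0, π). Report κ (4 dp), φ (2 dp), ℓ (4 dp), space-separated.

ρ = √(x²+y²) = √(-2.318² + -1.440²) = 2.72887
φ = atan2(y, x) mod 360° = atan2(-1.440, -2.318) = 211.8496°
|p|² = ρ² + z² = 2.72887² + 2.106² = 11.88196
κ = 2ρ / |p|² = 2×2.72887 / 11.88196 = 0.45933
θ = 2·atan2(ρ, z) = 2·atan2(2.72887, 2.106) = 1.82704 rad
ℓ = θ/κ = 1.82704/0.45933 = 3.97763

0.4593 211.85 3.9776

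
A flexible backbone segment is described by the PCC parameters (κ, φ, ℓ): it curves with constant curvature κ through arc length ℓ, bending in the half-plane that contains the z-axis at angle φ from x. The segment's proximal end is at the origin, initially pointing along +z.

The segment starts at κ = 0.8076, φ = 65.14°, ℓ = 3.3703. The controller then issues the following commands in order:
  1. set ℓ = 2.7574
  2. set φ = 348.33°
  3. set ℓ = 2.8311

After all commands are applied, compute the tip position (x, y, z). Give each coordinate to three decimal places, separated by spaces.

initial: κ=0.8076, φ=65.14°, ℓ=3.3703
cmd 1: set ℓ=2.7574 → (κ,φ,ℓ)=(0.8076,65.14°,2.7574) → tip=(0.8381,1.8089,0.9812)
cmd 2: set φ=348.33° → (κ,φ,ℓ)=(0.8076,348.33°,2.7574) → tip=(1.9524,-0.4033,0.9812)
cmd 3: set ℓ=2.8311 → (κ,φ,ℓ)=(0.8076,348.33°,2.8311) → tip=(2.0082,-0.4148,0.9345)

2.008 -0.415 0.934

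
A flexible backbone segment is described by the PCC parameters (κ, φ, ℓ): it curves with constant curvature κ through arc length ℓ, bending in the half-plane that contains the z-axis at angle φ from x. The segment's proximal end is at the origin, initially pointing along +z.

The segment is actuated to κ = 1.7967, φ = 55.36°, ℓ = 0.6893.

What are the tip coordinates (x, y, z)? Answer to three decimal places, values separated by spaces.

θ = κ·ℓ = 1.7967 × 0.6893 = 1.23847 rad
ρ = (1 − cos θ)/κ = (1 − 0.32625)/1.7967 = 0.37499
z = sin θ / κ = 0.94528/1.7967 = 0.52612
x = ρ cos φ = 0.37499 × cos(55.36°) = 0.21315
y = ρ sin φ = 0.37499 × sin(55.36°) = 0.30852

0.213 0.309 0.526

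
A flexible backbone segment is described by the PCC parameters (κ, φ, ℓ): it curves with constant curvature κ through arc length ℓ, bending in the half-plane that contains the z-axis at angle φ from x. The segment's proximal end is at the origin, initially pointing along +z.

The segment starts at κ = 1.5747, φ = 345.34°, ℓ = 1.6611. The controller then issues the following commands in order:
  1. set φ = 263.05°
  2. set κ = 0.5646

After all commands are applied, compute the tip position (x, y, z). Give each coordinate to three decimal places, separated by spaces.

-0.088 -0.718 1.428

initial: κ=1.5747, φ=345.34°, ℓ=1.6611
cmd 1: set φ=263.05° → (κ,φ,ℓ)=(1.5747,263.05°,1.6611) → tip=(-0.1433,-1.1756,0.3188)
cmd 2: set κ=0.5646 → (κ,φ,ℓ)=(0.5646,263.05°,1.6611) → tip=(-0.0875,-0.7182,1.4281)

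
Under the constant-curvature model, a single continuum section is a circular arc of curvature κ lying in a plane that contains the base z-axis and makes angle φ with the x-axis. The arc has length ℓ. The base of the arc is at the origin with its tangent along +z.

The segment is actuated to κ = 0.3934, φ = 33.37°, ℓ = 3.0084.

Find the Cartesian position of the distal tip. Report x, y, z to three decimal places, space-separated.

1.321 0.870 2.354

θ = κ·ℓ = 0.3934 × 3.0084 = 1.18350 rad
ρ = (1 − cos θ)/κ = (1 − 0.37768)/0.3934 = 1.58190
z = sin θ / κ = 0.92594/0.3934 = 2.35367
x = ρ cos φ = 1.58190 × cos(33.37°) = 1.32110
y = ρ sin φ = 1.58190 × sin(33.37°) = 0.87011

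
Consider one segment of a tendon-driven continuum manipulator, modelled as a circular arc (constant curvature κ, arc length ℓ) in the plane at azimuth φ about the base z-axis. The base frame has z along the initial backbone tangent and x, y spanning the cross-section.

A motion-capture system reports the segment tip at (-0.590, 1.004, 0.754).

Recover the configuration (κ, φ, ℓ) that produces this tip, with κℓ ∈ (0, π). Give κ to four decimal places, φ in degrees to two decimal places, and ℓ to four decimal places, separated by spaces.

1.2101 120.44 1.6464

ρ = √(x²+y²) = √(-0.590² + 1.004²) = 1.16452
φ = atan2(y, x) mod 360° = atan2(1.004, -0.590) = 120.4406°
|p|² = ρ² + z² = 1.16452² + 0.754² = 1.92463
κ = 2ρ / |p|² = 2×1.16452 / 1.92463 = 1.21013
θ = 2·atan2(ρ, z) = 2·atan2(1.16452, 0.754) = 1.99240 rad
ℓ = θ/κ = 1.99240/1.21013 = 1.64644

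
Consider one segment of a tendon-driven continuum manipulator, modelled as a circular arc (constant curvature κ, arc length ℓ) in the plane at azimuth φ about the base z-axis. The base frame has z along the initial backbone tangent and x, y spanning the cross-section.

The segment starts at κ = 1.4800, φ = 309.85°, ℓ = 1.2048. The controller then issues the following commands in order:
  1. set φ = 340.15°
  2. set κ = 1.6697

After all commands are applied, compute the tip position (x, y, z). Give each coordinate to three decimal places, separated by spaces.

initial: κ=1.4800, φ=309.85°, ℓ=1.2048
cmd 1: set φ=340.15° → (κ,φ,ℓ)=(1.4800,340.15°,1.2048) → tip=(0.7694,-0.2778,0.6605)
cmd 2: set κ=1.6697 → (κ,φ,ℓ)=(1.6697,340.15°,1.2048) → tip=(0.8037,-0.2901,0.5416)

0.804 -0.290 0.542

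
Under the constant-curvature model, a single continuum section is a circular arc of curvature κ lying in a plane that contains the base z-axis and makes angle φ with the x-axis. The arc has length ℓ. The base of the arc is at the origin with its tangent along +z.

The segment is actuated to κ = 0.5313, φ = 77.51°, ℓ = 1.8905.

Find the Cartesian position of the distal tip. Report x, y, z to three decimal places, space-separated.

0.189 0.852 1.588

θ = κ·ℓ = 0.5313 × 1.8905 = 1.00442 rad
ρ = (1 − cos θ)/κ = (1 − 0.53658)/0.5313 = 0.87225
z = sin θ / κ = 0.84385/0.5313 = 1.58828
x = ρ cos φ = 0.87225 × cos(77.51°) = 0.18864
y = ρ sin φ = 0.87225 × sin(77.51°) = 0.85160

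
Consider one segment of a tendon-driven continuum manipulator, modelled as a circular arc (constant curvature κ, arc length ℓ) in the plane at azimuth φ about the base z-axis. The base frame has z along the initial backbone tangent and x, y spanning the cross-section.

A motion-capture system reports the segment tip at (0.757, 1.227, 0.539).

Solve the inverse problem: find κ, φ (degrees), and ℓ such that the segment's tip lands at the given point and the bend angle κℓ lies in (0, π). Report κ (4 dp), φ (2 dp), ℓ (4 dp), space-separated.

ρ = √(x²+y²) = √(0.757² + 1.227²) = 1.44173
φ = atan2(y, x) mod 360° = atan2(1.227, 0.757) = 58.3274°
|p|² = ρ² + z² = 1.44173² + 0.539² = 2.36910
κ = 2ρ / |p|² = 2×1.44173 / 2.36910 = 1.21711
θ = 2·atan2(ρ, z) = 2·atan2(1.44173, 0.539) = 2.42606 rad
ℓ = θ/κ = 2.42606/1.21711 = 1.99329

1.2171 58.33 1.9933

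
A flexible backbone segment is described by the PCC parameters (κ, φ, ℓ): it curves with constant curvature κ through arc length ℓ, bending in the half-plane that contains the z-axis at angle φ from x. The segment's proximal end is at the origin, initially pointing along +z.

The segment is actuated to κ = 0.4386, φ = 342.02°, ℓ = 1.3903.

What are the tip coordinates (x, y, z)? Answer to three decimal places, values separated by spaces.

0.391 -0.127 1.306

θ = κ·ℓ = 0.4386 × 1.3903 = 0.60979 rad
ρ = (1 − cos θ)/κ = (1 − 0.81977)/0.4386 = 0.41092
z = sin θ / κ = 0.57269/0.4386 = 1.30573
x = ρ cos φ = 0.41092 × cos(342.02°) = 0.39085
y = ρ sin φ = 0.41092 × sin(342.02°) = -0.12684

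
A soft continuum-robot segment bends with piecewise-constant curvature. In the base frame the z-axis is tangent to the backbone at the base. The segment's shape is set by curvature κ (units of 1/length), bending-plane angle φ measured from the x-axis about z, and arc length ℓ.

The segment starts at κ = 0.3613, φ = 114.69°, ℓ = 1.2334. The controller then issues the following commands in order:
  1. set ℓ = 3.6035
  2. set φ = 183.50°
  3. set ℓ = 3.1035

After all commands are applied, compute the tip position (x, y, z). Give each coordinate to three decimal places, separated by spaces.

initial: κ=0.3613, φ=114.69°, ℓ=1.2334
cmd 1: set ℓ=3.6035 → (κ,φ,ℓ)=(0.3613,114.69°,3.6035) → tip=(-0.8490,1.8468,2.6684)
cmd 2: set φ=183.50° → (κ,φ,ℓ)=(0.3613,183.50°,3.6035) → tip=(-2.0288,-0.1241,2.6684)
cmd 3: set ℓ=3.1035 → (κ,φ,ℓ)=(0.3613,183.50°,3.1035) → tip=(-1.5622,-0.0955,2.4928)

-1.562 -0.096 2.493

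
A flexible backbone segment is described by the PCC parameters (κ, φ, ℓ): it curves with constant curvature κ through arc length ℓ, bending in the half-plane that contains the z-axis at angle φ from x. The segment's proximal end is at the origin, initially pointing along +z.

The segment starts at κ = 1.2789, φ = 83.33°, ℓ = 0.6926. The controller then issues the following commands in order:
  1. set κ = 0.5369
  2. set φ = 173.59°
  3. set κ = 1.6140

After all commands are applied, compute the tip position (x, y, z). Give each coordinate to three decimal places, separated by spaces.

initial: κ=1.2789, φ=83.33°, ℓ=0.6926
cmd 1: set κ=0.5369 → (κ,φ,ℓ)=(0.5369,83.33°,0.6926) → tip=(0.0148,0.1264,0.6767)
cmd 2: set φ=173.59° → (κ,φ,ℓ)=(0.5369,173.59°,0.6926) → tip=(-0.1265,0.0142,0.6767)
cmd 3: set κ=1.6140 → (κ,φ,ℓ)=(1.6140,173.59°,0.6926) → tip=(-0.3463,0.0389,0.5571)

-0.346 0.039 0.557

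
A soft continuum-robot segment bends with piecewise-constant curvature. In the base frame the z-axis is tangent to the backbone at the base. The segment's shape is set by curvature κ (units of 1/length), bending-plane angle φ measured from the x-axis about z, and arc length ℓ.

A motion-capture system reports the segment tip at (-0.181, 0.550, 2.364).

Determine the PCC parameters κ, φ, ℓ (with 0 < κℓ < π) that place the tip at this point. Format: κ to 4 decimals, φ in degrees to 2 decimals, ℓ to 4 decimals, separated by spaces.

0.1955 108.22 2.4574

ρ = √(x²+y²) = √(-0.181² + 0.550²) = 0.57902
φ = atan2(y, x) mod 360° = atan2(0.550, -0.181) = 108.2159°
|p|² = ρ² + z² = 0.57902² + 2.364² = 5.92376
κ = 2ρ / |p|² = 2×0.57902 / 5.92376 = 0.19549
θ = 2·atan2(ρ, z) = 2·atan2(0.57902, 2.364) = 0.48040 rad
ℓ = θ/κ = 0.48040/0.19549 = 2.45744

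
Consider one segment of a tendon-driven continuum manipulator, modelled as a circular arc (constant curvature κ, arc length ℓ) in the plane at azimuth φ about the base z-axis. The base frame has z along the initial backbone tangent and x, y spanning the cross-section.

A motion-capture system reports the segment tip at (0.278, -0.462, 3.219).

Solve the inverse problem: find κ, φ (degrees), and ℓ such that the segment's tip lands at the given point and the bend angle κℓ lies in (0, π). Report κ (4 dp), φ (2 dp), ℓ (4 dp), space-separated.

0.1012 301.04 3.2789

ρ = √(x²+y²) = √(0.278² + -0.462²) = 0.53919
φ = atan2(y, x) mod 360° = atan2(-0.462, 0.278) = 301.0367°
|p|² = ρ² + z² = 0.53919² + 3.219² = 10.65269
κ = 2ρ / |p|² = 2×0.53919 / 10.65269 = 0.10123
θ = 2·atan2(ρ, z) = 2·atan2(0.53919, 3.219) = 0.33192 rad
ℓ = θ/κ = 0.33192/0.10123 = 3.27888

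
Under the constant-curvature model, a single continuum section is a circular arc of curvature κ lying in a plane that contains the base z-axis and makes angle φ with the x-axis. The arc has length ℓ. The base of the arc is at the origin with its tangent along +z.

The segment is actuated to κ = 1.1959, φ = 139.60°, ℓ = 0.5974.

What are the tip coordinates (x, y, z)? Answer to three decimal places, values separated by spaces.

θ = κ·ℓ = 1.1959 × 0.5974 = 0.71443 rad
ρ = (1 − cos θ)/κ = (1 − 0.75547)/1.1959 = 0.20448
z = sin θ / κ = 0.65519/1.1959 = 0.54786
x = ρ cos φ = 0.20448 × cos(139.60°) = -0.15572
y = ρ sin φ = 0.20448 × sin(139.60°) = 0.13253

-0.156 0.133 0.548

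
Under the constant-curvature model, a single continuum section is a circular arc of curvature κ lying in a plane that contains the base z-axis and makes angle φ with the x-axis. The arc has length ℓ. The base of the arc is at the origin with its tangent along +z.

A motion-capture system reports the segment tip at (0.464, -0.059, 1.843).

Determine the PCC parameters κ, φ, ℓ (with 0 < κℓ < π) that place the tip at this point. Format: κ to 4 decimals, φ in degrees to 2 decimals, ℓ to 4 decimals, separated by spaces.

0.2587 352.75 1.9211

ρ = √(x²+y²) = √(0.464² + -0.059²) = 0.46774
φ = atan2(y, x) mod 360° = atan2(-0.059, 0.464) = 352.7534°
|p|² = ρ² + z² = 0.46774² + 1.843² = 3.61543
κ = 2ρ / |p|² = 2×0.46774 / 3.61543 = 0.25874
θ = 2·atan2(ρ, z) = 2·atan2(0.46774, 1.843) = 0.49709 rad
ℓ = θ/κ = 0.49709/0.25874 = 1.92115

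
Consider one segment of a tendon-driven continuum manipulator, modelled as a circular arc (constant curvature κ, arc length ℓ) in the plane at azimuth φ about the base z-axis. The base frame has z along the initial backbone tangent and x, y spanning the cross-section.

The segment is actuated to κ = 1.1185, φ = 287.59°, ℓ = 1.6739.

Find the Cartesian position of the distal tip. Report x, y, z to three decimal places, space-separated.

0.350 -1.105 0.854

θ = κ·ℓ = 1.1185 × 1.6739 = 1.87226 rad
ρ = (1 − cos θ)/κ = (1 − -0.29692)/1.1185 = 1.15951
z = sin θ / κ = 0.95490/1.1185 = 0.85374
x = ρ cos φ = 1.15951 × cos(287.59°) = 0.35041
y = ρ sin φ = 1.15951 × sin(287.59°) = -1.10530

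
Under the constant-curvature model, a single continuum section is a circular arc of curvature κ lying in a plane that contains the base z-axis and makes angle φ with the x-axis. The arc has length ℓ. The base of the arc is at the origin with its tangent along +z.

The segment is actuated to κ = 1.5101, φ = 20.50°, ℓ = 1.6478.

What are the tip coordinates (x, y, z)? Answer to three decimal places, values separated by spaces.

θ = κ·ℓ = 1.5101 × 1.6478 = 2.48834 rad
ρ = (1 − cos θ)/κ = (1 − -0.79411)/1.5101 = 1.18808
z = sin θ / κ = 0.60777/1.5101 = 0.40247
x = ρ cos φ = 1.18808 × cos(20.50°) = 1.11284
y = ρ sin φ = 1.18808 × sin(20.50°) = 0.41607

1.113 0.416 0.402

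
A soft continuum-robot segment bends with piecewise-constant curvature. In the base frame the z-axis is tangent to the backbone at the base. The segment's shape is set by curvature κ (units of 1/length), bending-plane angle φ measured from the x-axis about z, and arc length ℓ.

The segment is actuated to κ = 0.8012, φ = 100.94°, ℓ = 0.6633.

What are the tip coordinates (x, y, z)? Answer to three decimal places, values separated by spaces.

θ = κ·ℓ = 0.8012 × 0.6633 = 0.53144 rad
ρ = (1 − cos θ)/κ = (1 − 0.86208)/0.8012 = 0.17214
z = sin θ / κ = 0.50677/0.8012 = 0.63252
x = ρ cos φ = 0.17214 × cos(100.94°) = -0.03267
y = ρ sin φ = 0.17214 × sin(100.94°) = 0.16901

-0.033 0.169 0.633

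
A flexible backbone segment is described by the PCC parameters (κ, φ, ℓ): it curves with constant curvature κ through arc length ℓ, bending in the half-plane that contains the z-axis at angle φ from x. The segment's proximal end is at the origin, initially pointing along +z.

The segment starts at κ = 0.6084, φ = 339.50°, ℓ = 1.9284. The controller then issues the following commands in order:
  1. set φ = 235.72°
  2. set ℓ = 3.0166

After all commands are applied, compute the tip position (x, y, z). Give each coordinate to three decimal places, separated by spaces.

-1.168 -1.713 1.586

initial: κ=0.6084, φ=339.50°, ℓ=1.9284
cmd 1: set φ=235.72° → (κ,φ,ℓ)=(0.6084,235.72°,1.9284) → tip=(-0.5673,-0.8323,1.5155)
cmd 2: set ℓ=3.0166 → (κ,φ,ℓ)=(0.6084,235.72°,3.0166) → tip=(-1.1678,-1.7132,1.5865)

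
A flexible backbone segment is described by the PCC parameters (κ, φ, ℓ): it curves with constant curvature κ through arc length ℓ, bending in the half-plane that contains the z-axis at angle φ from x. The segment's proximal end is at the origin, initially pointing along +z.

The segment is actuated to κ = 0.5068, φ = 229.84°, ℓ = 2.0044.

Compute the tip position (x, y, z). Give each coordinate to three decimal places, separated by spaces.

θ = κ·ℓ = 0.5068 × 2.0044 = 1.01583 rad
ρ = (1 − cos θ)/κ = (1 − 0.52691)/0.5068 = 0.93348
z = sin θ / κ = 0.84992/0.5068 = 1.67703
x = ρ cos φ = 0.93348 × cos(229.84°) = -0.60202
y = ρ sin φ = 0.93348 × sin(229.84°) = -0.71341

-0.602 -0.713 1.677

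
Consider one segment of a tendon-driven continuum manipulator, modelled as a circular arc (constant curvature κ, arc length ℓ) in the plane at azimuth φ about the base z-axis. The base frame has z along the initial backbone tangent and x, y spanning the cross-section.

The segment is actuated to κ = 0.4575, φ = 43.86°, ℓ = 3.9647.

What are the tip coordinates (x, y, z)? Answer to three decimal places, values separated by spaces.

θ = κ·ℓ = 0.4575 × 3.9647 = 1.81385 rad
ρ = (1 − cos θ)/κ = (1 − -0.24067)/0.4575 = 2.71184
z = sin θ / κ = 0.97061/0.4575 = 2.12155
x = ρ cos φ = 2.71184 × cos(43.86°) = 1.95533
y = ρ sin φ = 2.71184 × sin(43.86°) = 1.87903

1.955 1.879 2.122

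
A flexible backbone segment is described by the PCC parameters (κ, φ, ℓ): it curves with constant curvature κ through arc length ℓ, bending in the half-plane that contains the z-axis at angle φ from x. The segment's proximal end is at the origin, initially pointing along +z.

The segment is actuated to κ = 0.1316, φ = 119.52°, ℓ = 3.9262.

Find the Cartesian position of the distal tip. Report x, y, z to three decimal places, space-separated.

-0.489 0.863 3.754

θ = κ·ℓ = 0.1316 × 3.9262 = 0.51669 rad
ρ = (1 − cos θ)/κ = (1 − 0.86946)/0.1316 = 0.99194
z = sin θ / κ = 0.49400/0.1316 = 3.75382
x = ρ cos φ = 0.99194 × cos(119.52°) = -0.48876
y = ρ sin φ = 0.99194 × sin(119.52°) = 0.86317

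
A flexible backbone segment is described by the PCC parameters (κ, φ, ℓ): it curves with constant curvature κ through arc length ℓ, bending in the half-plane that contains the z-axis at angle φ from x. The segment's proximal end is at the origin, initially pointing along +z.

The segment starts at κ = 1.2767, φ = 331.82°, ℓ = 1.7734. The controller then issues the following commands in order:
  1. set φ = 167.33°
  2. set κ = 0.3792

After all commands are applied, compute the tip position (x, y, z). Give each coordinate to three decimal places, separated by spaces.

-0.560 0.126 1.643

initial: κ=1.2767, φ=331.82°, ℓ=1.7734
cmd 1: set φ=167.33° → (κ,φ,ℓ)=(1.2767,167.33°,1.7734) → tip=(-1.2526,0.2816,0.6024)
cmd 2: set κ=0.3792 → (κ,φ,ℓ)=(0.3792,167.33°,1.7734) → tip=(-0.5602,0.1259,1.6427)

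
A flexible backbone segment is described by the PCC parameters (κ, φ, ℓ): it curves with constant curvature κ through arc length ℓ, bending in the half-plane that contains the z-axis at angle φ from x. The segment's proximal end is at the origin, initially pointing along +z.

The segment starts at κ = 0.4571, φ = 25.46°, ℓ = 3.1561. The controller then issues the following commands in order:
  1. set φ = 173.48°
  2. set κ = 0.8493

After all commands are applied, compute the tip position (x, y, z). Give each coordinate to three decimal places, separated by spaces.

-2.217 0.253 0.524

initial: κ=0.4571, φ=25.46°, ℓ=3.1561
cmd 1: set φ=173.48° → (κ,φ,ℓ)=(0.4571,173.48°,3.1561) → tip=(-1.8958,0.2167,2.1698)
cmd 2: set κ=0.8493 → (κ,φ,ℓ)=(0.8493,173.48°,3.1561) → tip=(-2.2175,0.2534,0.5239)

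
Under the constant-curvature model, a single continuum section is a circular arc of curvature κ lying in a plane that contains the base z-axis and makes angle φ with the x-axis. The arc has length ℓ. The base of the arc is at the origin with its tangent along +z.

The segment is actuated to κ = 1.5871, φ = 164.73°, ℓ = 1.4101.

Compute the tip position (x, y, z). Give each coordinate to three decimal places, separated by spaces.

-0.984 0.269 0.495

θ = κ·ℓ = 1.5871 × 1.4101 = 2.23797 rad
ρ = (1 − cos θ)/κ = (1 − -0.61877)/1.5871 = 1.01995
z = sin θ / κ = 0.78557/1.5871 = 0.49497
x = ρ cos φ = 1.01995 × cos(164.73°) = -0.98394
y = ρ sin φ = 1.01995 × sin(164.73°) = 0.26862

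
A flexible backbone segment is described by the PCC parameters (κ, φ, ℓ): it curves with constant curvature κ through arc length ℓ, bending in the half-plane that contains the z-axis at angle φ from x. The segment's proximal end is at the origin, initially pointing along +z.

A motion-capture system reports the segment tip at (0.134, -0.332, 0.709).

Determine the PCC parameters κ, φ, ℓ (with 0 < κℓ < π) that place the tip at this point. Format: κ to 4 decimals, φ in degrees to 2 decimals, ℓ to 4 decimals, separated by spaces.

1.1350 291.98 0.8240

ρ = √(x²+y²) = √(0.134² + -0.332²) = 0.35802
φ = atan2(y, x) mod 360° = atan2(-0.332, 0.134) = 291.9797°
|p|² = ρ² + z² = 0.35802² + 0.709² = 0.63086
κ = 2ρ / |p|² = 2×0.35802 / 0.63086 = 1.13503
θ = 2·atan2(ρ, z) = 2·atan2(0.35802, 0.709) = 0.93523 rad
ℓ = θ/κ = 0.93523/1.13503 = 0.82397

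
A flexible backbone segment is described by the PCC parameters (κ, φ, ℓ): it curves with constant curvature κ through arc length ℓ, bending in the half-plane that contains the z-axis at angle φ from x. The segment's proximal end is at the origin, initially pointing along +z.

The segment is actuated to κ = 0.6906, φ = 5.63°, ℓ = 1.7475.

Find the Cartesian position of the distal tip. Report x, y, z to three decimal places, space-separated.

0.928 0.091 1.353

θ = κ·ℓ = 0.6906 × 1.7475 = 1.20682 rad
ρ = (1 − cos θ)/κ = (1 − 0.35599)/0.6906 = 0.93254
z = sin θ / κ = 0.93449/0.6906 = 1.35316
x = ρ cos φ = 0.93254 × cos(5.63°) = 0.92804
y = ρ sin φ = 0.93254 × sin(5.63°) = 0.09149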